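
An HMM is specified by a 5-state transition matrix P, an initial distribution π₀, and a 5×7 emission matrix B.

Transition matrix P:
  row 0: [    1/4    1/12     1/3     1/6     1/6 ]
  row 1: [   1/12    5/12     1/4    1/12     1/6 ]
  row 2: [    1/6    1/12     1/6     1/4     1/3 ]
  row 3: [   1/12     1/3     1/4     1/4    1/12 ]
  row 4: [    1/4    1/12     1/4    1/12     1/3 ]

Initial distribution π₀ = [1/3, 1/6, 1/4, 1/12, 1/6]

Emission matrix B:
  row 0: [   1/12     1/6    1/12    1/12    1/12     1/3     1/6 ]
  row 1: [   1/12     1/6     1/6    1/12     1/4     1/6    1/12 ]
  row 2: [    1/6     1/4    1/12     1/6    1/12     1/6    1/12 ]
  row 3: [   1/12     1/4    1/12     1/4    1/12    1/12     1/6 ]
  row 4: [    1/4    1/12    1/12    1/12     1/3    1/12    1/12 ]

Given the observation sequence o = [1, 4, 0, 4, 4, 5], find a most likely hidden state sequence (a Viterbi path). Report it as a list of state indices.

t=0: δ = [5.556e-02, 2.778e-02, 6.250e-02, 2.083e-02, 1.389e-02]  (obs o_0=1)
t=1: δ = [1.157e-03, 2.894e-03, 1.543e-03, 1.302e-03, 6.944e-03]  ψ = [0, 1, 0, 2, 2]  (obs o_1=4)
t=2: δ = [1.447e-04, 1.005e-04, 2.894e-04, 4.823e-05, 5.787e-04]  ψ = [4, 1, 4, 4, 4]  (obs o_2=0)
t=3: δ = [1.206e-05, 1.206e-05, 1.206e-05, 6.028e-06, 6.430e-05]  ψ = [4, 4, 4, 2, 4]  (obs o_3=4)
t=4: δ = [1.340e-06, 1.340e-06, 1.340e-06, 4.465e-07, 7.144e-06]  ψ = [4, 4, 4, 4, 4]  (obs o_4=4)
t=5: δ = [5.954e-07, 9.923e-08, 2.977e-07, 4.961e-08, 1.985e-07]  ψ = [4, 4, 4, 4, 4]  (obs o_5=5)
backtrack: best end state = 0; path = [2, 4, 4, 4, 4, 0]

path = [2, 4, 4, 4, 4, 0]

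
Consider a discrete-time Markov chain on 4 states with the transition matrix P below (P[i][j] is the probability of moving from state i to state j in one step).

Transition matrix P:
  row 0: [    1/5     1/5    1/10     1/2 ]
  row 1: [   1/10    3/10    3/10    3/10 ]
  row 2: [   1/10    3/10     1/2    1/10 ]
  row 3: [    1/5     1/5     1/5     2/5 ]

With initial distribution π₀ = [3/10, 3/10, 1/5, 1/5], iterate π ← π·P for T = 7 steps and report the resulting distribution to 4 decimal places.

t=0: π = [0.3000, 0.3000, 0.2000, 0.2000]
t=1: π = [0.1500, 0.2500, 0.2600, 0.3400]
t=2: π = [0.1490, 0.2510, 0.2880, 0.3120]
t=3: π = [0.1461, 0.2539, 0.2966, 0.3034]
t=4: π = [0.1450, 0.2551, 0.2998, 0.3002]
t=5: π = [0.1445, 0.2555, 0.3009, 0.2991]
t=6: π = [0.1444, 0.2556, 0.3014, 0.2986]
t=7: π = [0.1443, 0.2557, 0.3015, 0.2985]

π = [0.1443, 0.2557, 0.3015, 0.2985]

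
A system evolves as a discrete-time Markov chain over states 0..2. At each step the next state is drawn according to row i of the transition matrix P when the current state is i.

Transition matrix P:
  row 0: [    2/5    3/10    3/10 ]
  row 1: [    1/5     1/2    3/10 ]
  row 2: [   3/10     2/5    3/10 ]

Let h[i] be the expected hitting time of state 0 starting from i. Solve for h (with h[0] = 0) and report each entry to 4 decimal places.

First-step conditioning: h[0] = 0; for i ≠ 0, h[i] = 1 + Σ_k P[i][k]·h[k].
  h[1] = 1 + 1/2·h[1] + 3/10·h[2]
  h[2] = 1 + 2/5·h[1] + 3/10·h[2]
Solving the 2×2 linear system over states ≠ 0 gives exactly h = [0, 100/23, 90/23] (h[0] = 0 is the target).

h = [0.0000, 4.3478, 3.9130]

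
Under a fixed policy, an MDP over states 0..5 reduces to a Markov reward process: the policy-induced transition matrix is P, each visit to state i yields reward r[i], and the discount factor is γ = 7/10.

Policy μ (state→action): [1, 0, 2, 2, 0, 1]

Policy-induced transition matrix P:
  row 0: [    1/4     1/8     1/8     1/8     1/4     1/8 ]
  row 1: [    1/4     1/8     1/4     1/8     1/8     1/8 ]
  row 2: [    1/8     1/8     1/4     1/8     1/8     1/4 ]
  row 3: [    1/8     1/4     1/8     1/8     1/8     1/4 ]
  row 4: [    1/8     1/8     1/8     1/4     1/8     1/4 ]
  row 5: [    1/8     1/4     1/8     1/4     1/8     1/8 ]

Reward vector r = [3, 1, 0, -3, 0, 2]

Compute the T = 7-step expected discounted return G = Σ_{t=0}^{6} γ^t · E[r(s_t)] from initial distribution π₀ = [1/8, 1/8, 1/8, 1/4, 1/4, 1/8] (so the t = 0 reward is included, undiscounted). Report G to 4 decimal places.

G = 1.1034

t=0: π = [0.1250, 0.1250, 0.1250, 0.2500, 0.2500, 0.1250], E[r] = 0.0000, γ^t·E[r] = 0.000000, running G = 0.000000
t=1: π = [0.1563, 0.1719, 0.1563, 0.1719, 0.1406, 0.2031], E[r] = 0.5313, γ^t·E[r] = 0.371875, running G = 0.371875
t=2: π = [0.1660, 0.1719, 0.1660, 0.1680, 0.1445, 0.1836], E[r] = 0.5332, γ^t·E[r] = 0.261270, running G = 0.633145
t=3: π = [0.1672, 0.1689, 0.1672, 0.1660, 0.1458, 0.1848], E[r] = 0.5422, γ^t·E[r] = 0.185987, running G = 0.819132
t=4: π = [0.1670, 0.1689, 0.1670, 0.1663, 0.1459, 0.1849], E[r] = 0.5407, γ^t·E[r] = 0.129825, running G = 0.948956
t=5: π = [0.1670, 0.1689, 0.1670, 0.1663, 0.1459, 0.1849], E[r] = 0.5406, γ^t·E[r] = 0.090862, running G = 1.039819
t=6: π = [0.1670, 0.1689, 0.1670, 0.1663, 0.1459, 0.1849], E[r] = 0.5406, γ^t·E[r] = 0.063604, running G = 1.103422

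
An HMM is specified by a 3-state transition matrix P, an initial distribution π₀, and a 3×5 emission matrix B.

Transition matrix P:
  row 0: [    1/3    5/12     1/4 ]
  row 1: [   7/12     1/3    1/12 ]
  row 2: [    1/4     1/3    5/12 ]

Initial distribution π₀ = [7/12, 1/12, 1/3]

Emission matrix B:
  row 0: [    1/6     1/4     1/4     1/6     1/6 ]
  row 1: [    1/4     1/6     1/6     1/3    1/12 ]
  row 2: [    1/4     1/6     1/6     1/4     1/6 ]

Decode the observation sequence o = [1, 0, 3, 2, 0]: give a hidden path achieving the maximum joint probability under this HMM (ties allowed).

path = [0, 1, 1, 0, 1]

t=0: δ = [1.458e-01, 1.389e-02, 5.556e-02]  (obs o_0=1)
t=1: δ = [8.102e-03, 1.519e-02, 9.115e-03]  ψ = [0, 0, 0]  (obs o_1=0)
t=2: δ = [1.477e-03, 1.688e-03, 9.494e-04]  ψ = [1, 1, 2]  (obs o_2=3)
t=3: δ = [2.462e-04, 1.026e-04, 6.593e-05]  ψ = [1, 0, 2]  (obs o_3=2)
t=4: δ = [1.368e-05, 2.564e-05, 1.538e-05]  ψ = [0, 0, 0]  (obs o_4=0)
backtrack: best end state = 1; path = [0, 1, 1, 0, 1]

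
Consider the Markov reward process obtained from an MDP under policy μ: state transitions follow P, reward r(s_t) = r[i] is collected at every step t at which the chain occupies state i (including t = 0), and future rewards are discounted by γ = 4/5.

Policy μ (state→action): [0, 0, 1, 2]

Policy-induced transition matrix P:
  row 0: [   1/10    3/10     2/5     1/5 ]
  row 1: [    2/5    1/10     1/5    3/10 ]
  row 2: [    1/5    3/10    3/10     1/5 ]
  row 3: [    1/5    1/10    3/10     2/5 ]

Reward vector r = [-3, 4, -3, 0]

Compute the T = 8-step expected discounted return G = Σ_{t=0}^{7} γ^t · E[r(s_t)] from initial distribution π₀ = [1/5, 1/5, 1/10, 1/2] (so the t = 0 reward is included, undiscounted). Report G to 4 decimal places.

G = -2.5883

t=0: π = [0.2000, 0.2000, 0.1000, 0.5000], E[r] = -0.1000, γ^t·E[r] = -0.100000, running G = -0.100000
t=1: π = [0.2200, 0.1600, 0.3000, 0.3200], E[r] = -0.9200, γ^t·E[r] = -0.736000, running G = -0.836000
t=2: π = [0.2100, 0.2040, 0.3060, 0.2800], E[r] = -0.7320, γ^t·E[r] = -0.468480, running G = -1.304480
t=3: π = [0.2198, 0.2032, 0.3006, 0.2764], E[r] = -0.7484, γ^t·E[r] = -0.383181, running G = -1.687661
t=4: π = [0.2187, 0.2041, 0.3017, 0.2756], E[r] = -0.7446, γ^t·E[r] = -0.305005, running G = -1.992665
t=5: π = [0.2190, 0.2041, 0.3015, 0.2755], E[r] = -0.7450, γ^t·E[r] = -0.244111, running G = -2.236776
t=6: π = [0.2189, 0.2041, 0.3015, 0.2755], E[r] = -0.7449, γ^t·E[r] = -0.195269, running G = -2.432046
t=7: π = [0.2189, 0.2041, 0.3015, 0.2755], E[r] = -0.7449, γ^t·E[r] = -0.156217, running G = -2.588262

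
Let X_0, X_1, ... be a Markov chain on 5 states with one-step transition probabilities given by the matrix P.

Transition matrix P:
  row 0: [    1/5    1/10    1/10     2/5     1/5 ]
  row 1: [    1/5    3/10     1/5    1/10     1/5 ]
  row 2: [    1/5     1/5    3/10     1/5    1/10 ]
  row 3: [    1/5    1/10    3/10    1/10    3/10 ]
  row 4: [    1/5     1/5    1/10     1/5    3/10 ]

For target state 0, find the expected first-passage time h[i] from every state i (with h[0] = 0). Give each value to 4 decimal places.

First-step conditioning: h[0] = 0; for i ≠ 0, h[i] = 1 + Σ_k P[i][k]·h[k].
  h[1] = 1 + 3/10·h[1] + 1/5·h[2] + 1/10·h[3] + 1/5·h[4]
  h[2] = 1 + 1/5·h[1] + 3/10·h[2] + 1/5·h[3] + 1/10·h[4]
  h[3] = 1 + 1/10·h[1] + 3/10·h[2] + 1/10·h[3] + 3/10·h[4]
  h[4] = 1 + 1/5·h[1] + 1/10·h[2] + 1/5·h[3] + 3/10·h[4]
Solving the 4×4 linear system over states ≠ 0 gives exactly h = [0, 5, 5, 5, 5] (h[0] = 0 is the target).

h = [0.0000, 5.0000, 5.0000, 5.0000, 5.0000]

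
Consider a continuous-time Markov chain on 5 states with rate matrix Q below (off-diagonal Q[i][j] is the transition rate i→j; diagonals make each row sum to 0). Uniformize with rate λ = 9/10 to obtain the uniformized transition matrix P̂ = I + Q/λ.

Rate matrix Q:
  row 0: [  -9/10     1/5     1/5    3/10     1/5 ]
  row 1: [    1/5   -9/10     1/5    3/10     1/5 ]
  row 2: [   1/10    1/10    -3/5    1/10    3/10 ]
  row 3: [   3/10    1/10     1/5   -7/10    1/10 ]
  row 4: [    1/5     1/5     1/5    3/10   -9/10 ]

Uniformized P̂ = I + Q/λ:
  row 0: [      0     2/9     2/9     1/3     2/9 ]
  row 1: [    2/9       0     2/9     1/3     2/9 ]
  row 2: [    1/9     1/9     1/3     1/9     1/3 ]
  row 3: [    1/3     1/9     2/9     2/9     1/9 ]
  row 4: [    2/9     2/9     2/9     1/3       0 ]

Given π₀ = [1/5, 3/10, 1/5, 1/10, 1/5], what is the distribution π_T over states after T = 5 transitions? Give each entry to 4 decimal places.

π = [0.1817, 0.1364, 0.2500, 0.2500, 0.1819]

t=0: π = [0.2000, 0.3000, 0.2000, 0.1000, 0.2000]
t=1: π = [0.1667, 0.1222, 0.2444, 0.2778, 0.1889]
t=2: π = [0.1889, 0.1370, 0.2494, 0.2481, 0.1765]
t=3: π = [0.1801, 0.1365, 0.2499, 0.2503, 0.1831]
t=4: π = [0.1822, 0.1363, 0.2500, 0.2500, 0.1815]
t=5: π = [0.1817, 0.1364, 0.2500, 0.2500, 0.1819]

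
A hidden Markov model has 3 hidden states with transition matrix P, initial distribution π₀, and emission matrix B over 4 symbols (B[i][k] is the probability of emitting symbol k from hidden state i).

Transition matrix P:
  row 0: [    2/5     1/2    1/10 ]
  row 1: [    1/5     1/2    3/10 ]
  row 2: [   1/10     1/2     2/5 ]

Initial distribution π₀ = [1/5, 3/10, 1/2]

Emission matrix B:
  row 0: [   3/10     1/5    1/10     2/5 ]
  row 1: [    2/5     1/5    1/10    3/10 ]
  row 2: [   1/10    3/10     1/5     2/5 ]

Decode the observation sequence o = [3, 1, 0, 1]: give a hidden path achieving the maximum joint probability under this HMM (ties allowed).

path = [2, 2, 1, 1]

t=0: δ = [8.000e-02, 9.000e-02, 2.000e-01]  (obs o_0=3)
t=1: δ = [6.400e-03, 2.000e-02, 2.400e-02]  ψ = [0, 2, 2]  (obs o_1=1)
t=2: δ = [1.200e-03, 4.800e-03, 9.600e-04]  ψ = [1, 2, 2]  (obs o_2=0)
t=3: δ = [1.920e-04, 4.800e-04, 4.320e-04]  ψ = [1, 1, 1]  (obs o_3=1)
backtrack: best end state = 1; path = [2, 2, 1, 1]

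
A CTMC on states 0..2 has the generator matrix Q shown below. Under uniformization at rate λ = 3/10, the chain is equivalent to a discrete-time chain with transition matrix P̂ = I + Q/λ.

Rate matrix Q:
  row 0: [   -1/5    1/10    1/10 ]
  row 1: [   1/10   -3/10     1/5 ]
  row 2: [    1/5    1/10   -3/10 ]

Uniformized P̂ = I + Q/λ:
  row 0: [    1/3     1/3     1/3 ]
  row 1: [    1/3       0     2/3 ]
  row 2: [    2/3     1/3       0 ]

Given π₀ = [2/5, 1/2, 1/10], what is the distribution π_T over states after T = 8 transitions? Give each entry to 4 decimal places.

π = [0.4378, 0.2500, 0.3122]

t=0: π = [0.4000, 0.5000, 0.1000]
t=1: π = [0.3667, 0.1667, 0.4667]
t=2: π = [0.4889, 0.2778, 0.2333]
t=3: π = [0.4111, 0.2407, 0.3481]
t=4: π = [0.4494, 0.2531, 0.2975]
t=5: π = [0.4325, 0.2490, 0.3185]
t=6: π = [0.4395, 0.2503, 0.3102]
t=7: π = [0.4367, 0.2499, 0.3134]
t=8: π = [0.4378, 0.2500, 0.3122]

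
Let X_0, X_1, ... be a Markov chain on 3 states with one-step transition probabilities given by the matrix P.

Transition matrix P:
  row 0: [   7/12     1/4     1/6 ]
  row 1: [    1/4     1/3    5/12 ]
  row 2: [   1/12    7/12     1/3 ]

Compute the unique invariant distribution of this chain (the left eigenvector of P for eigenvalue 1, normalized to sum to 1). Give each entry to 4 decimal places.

π = [0.2959, 0.3878, 0.3163]

Balance equations π_j = Σ_i π_i·P[i][j]:
  π_0 = 7/12·π_0 + 1/4·π_1 + 1/12·π_2
  π_1 = 1/4·π_0 + 1/3·π_1 + 7/12·π_2
  normalize: π_0 + π_1 + π_2 = 1
Solving the linear system gives exactly π = [29/98, 19/49, 31/98].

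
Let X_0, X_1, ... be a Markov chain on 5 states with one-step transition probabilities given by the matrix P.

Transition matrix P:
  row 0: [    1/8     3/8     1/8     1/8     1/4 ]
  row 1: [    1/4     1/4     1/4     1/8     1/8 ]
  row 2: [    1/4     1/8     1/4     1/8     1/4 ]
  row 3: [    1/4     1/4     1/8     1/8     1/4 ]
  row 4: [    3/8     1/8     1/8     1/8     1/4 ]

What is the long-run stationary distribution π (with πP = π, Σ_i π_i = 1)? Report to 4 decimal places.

Balance equations π_j = Σ_i π_i·P[i][j]:
  π_0 = 1/8·π_0 + 1/4·π_1 + 1/4·π_2 + 1/4·π_3 + 3/8·π_4
  π_1 = 3/8·π_0 + 1/4·π_1 + 1/8·π_2 + 1/4·π_3 + 1/8·π_4
  π_2 = 1/8·π_0 + 1/4·π_1 + 1/4·π_2 + 1/8·π_3 + 1/8·π_4
  π_3 = 1/8·π_0 + 1/8·π_1 + 1/8·π_2 + 1/8·π_3 + 1/8·π_4
  normalize: π_0 + π_1 + π_2 + π_3 + π_4 = 1
Solving the linear system gives exactly π = [999/4048, 117/506, 89/506, 1/8, 895/4048].

π = [0.2468, 0.2312, 0.1759, 0.1250, 0.2211]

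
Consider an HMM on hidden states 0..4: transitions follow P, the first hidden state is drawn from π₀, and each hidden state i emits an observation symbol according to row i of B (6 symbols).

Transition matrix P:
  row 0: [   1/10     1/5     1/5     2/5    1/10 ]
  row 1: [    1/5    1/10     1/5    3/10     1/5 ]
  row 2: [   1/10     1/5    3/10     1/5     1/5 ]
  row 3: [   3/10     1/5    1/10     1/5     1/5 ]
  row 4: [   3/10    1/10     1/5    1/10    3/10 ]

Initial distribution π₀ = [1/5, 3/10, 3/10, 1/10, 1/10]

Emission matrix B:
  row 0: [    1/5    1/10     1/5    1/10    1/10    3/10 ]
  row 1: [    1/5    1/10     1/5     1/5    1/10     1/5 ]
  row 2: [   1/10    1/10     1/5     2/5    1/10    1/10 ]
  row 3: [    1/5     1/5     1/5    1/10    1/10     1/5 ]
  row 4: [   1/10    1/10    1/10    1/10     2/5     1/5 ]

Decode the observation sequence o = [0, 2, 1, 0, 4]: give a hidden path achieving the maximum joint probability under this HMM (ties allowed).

t=0: δ = [4.000e-02, 6.000e-02, 3.000e-02, 2.000e-02, 1.000e-02]  (obs o_0=0)
t=1: δ = [2.400e-03, 1.600e-03, 2.400e-03, 3.600e-03, 1.200e-03]  ψ = [1, 0, 1, 1, 1]  (obs o_1=2)
t=2: δ = [1.080e-04, 7.200e-05, 7.200e-05, 1.920e-04, 7.200e-05]  ψ = [3, 3, 2, 0, 3]  (obs o_2=1)
t=3: δ = [1.152e-05, 7.680e-06, 2.160e-06, 8.640e-06, 3.840e-06]  ψ = [3, 3, 0, 0, 3]  (obs o_3=0)
t=4: δ = [2.592e-07, 2.304e-07, 2.304e-07, 4.608e-07, 6.912e-07]  ψ = [3, 0, 0, 0, 3]  (obs o_4=4)
backtrack: best end state = 4; path = [1, 3, 0, 3, 4]

path = [1, 3, 0, 3, 4]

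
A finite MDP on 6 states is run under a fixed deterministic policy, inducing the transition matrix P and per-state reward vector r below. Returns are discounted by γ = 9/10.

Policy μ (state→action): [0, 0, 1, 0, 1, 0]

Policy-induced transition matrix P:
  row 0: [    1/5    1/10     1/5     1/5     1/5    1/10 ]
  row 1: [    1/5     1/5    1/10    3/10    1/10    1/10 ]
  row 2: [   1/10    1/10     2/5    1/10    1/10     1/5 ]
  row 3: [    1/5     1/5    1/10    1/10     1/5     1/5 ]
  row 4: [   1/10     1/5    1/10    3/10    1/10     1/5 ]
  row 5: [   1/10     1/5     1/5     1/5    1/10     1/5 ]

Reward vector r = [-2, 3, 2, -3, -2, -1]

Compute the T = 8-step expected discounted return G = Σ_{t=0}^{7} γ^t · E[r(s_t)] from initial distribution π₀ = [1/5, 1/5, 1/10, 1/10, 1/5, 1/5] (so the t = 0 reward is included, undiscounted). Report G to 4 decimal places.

t=0: π = [0.2000, 0.2000, 0.1000, 0.1000, 0.2000, 0.2000], E[r] = -0.5000, γ^t·E[r] = -0.500000, running G = -0.500000
t=1: π = [0.1500, 0.1700, 0.1700, 0.2200, 0.1300, 0.1600], E[r] = -0.5300, γ^t·E[r] = -0.477000, running G = -0.977000
t=2: π = [0.1540, 0.1680, 0.1820, 0.1910, 0.1370, 0.1680], E[r] = -0.4550, γ^t·E[r] = -0.368550, running G = -1.345550
t=3: π = [0.1513, 0.1664, 0.1868, 0.1932, 0.1345, 0.1678], E[r] = -0.4462, γ^t·E[r] = -0.325280, running G = -1.670830
t=4: π = [0.1511, 0.1662, 0.1880, 0.1921, 0.1345, 0.1682], E[r] = -0.4411, γ^t·E[r] = -0.289412, running G = -1.960242
t=5: π = [0.1509, 0.1661, 0.1883, 0.1921, 0.1343, 0.1683], E[r] = -0.4400, γ^t·E[r] = -0.259839, running G = -2.220081
t=6: π = [0.1509, 0.1661, 0.1884, 0.1920, 0.1343, 0.1683], E[r] = -0.4397, γ^t·E[r] = -0.233659, running G = -2.453740
t=7: π = [0.1509, 0.1661, 0.1884, 0.1920, 0.1343, 0.1683], E[r] = -0.4396, γ^t·E[r] = -0.210247, running G = -2.663987

G = -2.6640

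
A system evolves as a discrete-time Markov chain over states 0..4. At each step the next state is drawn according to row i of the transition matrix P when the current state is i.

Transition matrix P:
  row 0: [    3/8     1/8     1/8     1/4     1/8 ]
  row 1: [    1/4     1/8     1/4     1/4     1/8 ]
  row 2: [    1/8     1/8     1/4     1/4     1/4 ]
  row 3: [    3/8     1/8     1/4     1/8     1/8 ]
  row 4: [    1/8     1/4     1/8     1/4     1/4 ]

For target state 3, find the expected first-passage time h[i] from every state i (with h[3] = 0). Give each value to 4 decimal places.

h = [4.0000, 4.0000, 4.0000, 0.0000, 4.0000]

First-step conditioning: h[3] = 0; for i ≠ 3, h[i] = 1 + Σ_k P[i][k]·h[k].
  h[0] = 1 + 3/8·h[0] + 1/8·h[1] + 1/8·h[2] + 1/8·h[4]
  h[1] = 1 + 1/4·h[0] + 1/8·h[1] + 1/4·h[2] + 1/8·h[4]
  h[2] = 1 + 1/8·h[0] + 1/8·h[1] + 1/4·h[2] + 1/4·h[4]
  h[4] = 1 + 1/8·h[0] + 1/4·h[1] + 1/8·h[2] + 1/4·h[4]
Solving the 4×4 linear system over states ≠ 3 gives exactly h = [4, 4, 4, 0, 4] (h[3] = 0 is the target).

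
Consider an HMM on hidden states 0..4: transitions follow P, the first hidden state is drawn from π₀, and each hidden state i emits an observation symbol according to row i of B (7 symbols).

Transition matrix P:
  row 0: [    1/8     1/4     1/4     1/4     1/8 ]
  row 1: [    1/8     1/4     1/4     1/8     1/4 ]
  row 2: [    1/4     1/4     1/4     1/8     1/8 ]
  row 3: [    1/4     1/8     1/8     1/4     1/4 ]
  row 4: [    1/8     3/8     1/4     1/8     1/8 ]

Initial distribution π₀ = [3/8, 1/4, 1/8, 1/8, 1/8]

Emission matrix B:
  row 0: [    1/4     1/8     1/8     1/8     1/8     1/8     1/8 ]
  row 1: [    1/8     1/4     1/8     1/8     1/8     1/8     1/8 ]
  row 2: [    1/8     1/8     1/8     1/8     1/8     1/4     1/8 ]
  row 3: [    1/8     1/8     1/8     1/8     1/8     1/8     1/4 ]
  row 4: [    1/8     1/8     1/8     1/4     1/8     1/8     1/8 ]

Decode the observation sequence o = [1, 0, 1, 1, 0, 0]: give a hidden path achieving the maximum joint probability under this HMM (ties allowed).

path = [1, 4, 1, 1, 2, 0]

t=0: δ = [4.688e-02, 6.250e-02, 1.562e-02, 1.562e-02, 1.562e-02]  (obs o_0=1)
t=1: δ = [1.953e-03, 1.953e-03, 1.953e-03, 1.465e-03, 1.953e-03]  ψ = [1, 1, 1, 0, 1]  (obs o_1=0)
t=2: δ = [6.104e-05, 1.831e-04, 6.104e-05, 6.104e-05, 6.104e-05]  ψ = [2, 4, 0, 0, 1]  (obs o_2=1)
t=3: δ = [2.861e-06, 1.144e-05, 5.722e-06, 2.861e-06, 5.722e-06]  ψ = [1, 1, 1, 1, 1]  (obs o_3=1)
t=4: δ = [3.576e-07, 3.576e-07, 3.576e-07, 1.788e-07, 3.576e-07]  ψ = [1, 1, 1, 1, 1]  (obs o_4=0)
t=5: δ = [2.235e-08, 1.676e-08, 1.118e-08, 1.118e-08, 1.118e-08]  ψ = [2, 4, 0, 0, 1]  (obs o_5=0)
backtrack: best end state = 0; path = [1, 4, 1, 1, 2, 0]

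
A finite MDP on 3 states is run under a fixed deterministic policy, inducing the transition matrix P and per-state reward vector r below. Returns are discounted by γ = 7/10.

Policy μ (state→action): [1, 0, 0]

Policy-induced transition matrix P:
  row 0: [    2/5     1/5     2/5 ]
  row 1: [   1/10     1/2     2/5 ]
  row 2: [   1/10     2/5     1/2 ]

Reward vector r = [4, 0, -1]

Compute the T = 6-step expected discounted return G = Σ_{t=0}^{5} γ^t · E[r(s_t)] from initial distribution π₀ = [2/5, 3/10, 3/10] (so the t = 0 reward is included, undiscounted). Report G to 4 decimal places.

t=0: π = [0.4000, 0.3000, 0.3000], E[r] = 1.3000, γ^t·E[r] = 1.300000, running G = 1.300000
t=1: π = [0.2200, 0.3500, 0.4300], E[r] = 0.4500, γ^t·E[r] = 0.315000, running G = 1.615000
t=2: π = [0.1660, 0.3910, 0.4430], E[r] = 0.2210, γ^t·E[r] = 0.108290, running G = 1.723290
t=3: π = [0.1498, 0.4059, 0.4443], E[r] = 0.1549, γ^t·E[r] = 0.053131, running G = 1.776421
t=4: π = [0.1449, 0.4106, 0.4444], E[r] = 0.1353, γ^t·E[r] = 0.032493, running G = 1.808913
t=5: π = [0.1435, 0.4121, 0.4444], E[r] = 0.1295, γ^t·E[r] = 0.021763, running G = 1.830676

G = 1.8307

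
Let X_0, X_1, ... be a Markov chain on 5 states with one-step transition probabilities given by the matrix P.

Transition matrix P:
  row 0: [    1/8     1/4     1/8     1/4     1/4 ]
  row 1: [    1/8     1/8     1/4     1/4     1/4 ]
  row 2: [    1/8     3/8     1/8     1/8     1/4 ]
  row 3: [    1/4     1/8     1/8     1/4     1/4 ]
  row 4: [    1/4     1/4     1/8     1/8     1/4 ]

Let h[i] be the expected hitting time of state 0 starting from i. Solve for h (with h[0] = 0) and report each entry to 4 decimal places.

h = [0.0000, 5.5280, 5.6058, 4.8273, 4.9148]

First-step conditioning: h[0] = 0; for i ≠ 0, h[i] = 1 + Σ_k P[i][k]·h[k].
  h[1] = 1 + 1/8·h[1] + 1/4·h[2] + 1/4·h[3] + 1/4·h[4]
  h[2] = 1 + 3/8·h[1] + 1/8·h[2] + 1/8·h[3] + 1/4·h[4]
  h[3] = 1 + 1/8·h[1] + 1/8·h[2] + 1/4·h[3] + 1/4·h[4]
  h[4] = 1 + 1/4·h[1] + 1/8·h[2] + 1/8·h[3] + 1/4·h[4]
Solving the 4×4 linear system over states ≠ 0 gives exactly h = [0, 2272/411, 768/137, 1984/411, 2020/411] (h[0] = 0 is the target).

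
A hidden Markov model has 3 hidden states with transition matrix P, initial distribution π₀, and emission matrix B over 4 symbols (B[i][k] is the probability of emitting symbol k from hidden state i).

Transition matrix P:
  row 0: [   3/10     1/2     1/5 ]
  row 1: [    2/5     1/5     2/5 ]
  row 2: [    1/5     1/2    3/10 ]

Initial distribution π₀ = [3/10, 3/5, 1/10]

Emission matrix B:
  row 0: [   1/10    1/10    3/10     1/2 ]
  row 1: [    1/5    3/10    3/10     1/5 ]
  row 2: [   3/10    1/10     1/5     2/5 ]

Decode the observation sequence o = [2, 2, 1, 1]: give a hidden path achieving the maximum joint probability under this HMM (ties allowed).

path = [1, 0, 1, 1]

t=0: δ = [9.000e-02, 1.800e-01, 2.000e-02]  (obs o_0=2)
t=1: δ = [2.160e-02, 1.350e-02, 1.440e-02]  ψ = [1, 0, 1]  (obs o_1=2)
t=2: δ = [6.480e-04, 3.240e-03, 5.400e-04]  ψ = [0, 0, 1]  (obs o_2=1)
t=3: δ = [1.296e-04, 1.944e-04, 1.296e-04]  ψ = [1, 1, 1]  (obs o_3=1)
backtrack: best end state = 1; path = [1, 0, 1, 1]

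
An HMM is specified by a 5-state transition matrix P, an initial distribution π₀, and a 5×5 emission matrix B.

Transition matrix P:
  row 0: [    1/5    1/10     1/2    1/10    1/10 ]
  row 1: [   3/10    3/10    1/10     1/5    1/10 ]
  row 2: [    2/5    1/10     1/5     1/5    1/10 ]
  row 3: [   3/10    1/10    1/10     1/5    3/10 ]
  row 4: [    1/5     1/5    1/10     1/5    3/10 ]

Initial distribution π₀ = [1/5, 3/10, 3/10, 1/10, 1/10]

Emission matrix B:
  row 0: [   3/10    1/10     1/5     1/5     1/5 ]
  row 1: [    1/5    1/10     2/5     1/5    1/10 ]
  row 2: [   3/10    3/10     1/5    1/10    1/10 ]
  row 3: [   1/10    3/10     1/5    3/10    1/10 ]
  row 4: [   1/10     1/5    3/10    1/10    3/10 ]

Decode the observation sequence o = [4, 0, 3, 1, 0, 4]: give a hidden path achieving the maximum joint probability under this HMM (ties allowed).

path = [0, 2, 0, 2, 0, 2]

t=0: δ = [4.000e-02, 3.000e-02, 3.000e-02, 1.000e-02, 3.000e-02]  (obs o_0=4)
t=1: δ = [3.600e-03, 1.800e-03, 6.000e-03, 6.000e-04, 9.000e-04]  ψ = [2, 1, 0, 1, 4]  (obs o_1=0)
t=2: δ = [4.800e-04, 1.200e-04, 1.800e-04, 3.600e-04, 6.000e-05]  ψ = [2, 2, 0, 2, 2]  (obs o_2=3)
t=3: δ = [1.080e-05, 4.800e-06, 7.200e-05, 2.160e-05, 2.160e-05]  ψ = [3, 0, 0, 3, 3]  (obs o_3=1)
t=4: δ = [8.640e-06, 1.440e-06, 4.320e-06, 1.440e-06, 7.200e-07]  ψ = [2, 2, 2, 2, 2]  (obs o_4=0)
t=5: δ = [3.456e-07, 8.640e-08, 4.320e-07, 8.640e-08, 2.592e-07]  ψ = [0, 0, 0, 0, 0]  (obs o_5=4)
backtrack: best end state = 2; path = [0, 2, 0, 2, 0, 2]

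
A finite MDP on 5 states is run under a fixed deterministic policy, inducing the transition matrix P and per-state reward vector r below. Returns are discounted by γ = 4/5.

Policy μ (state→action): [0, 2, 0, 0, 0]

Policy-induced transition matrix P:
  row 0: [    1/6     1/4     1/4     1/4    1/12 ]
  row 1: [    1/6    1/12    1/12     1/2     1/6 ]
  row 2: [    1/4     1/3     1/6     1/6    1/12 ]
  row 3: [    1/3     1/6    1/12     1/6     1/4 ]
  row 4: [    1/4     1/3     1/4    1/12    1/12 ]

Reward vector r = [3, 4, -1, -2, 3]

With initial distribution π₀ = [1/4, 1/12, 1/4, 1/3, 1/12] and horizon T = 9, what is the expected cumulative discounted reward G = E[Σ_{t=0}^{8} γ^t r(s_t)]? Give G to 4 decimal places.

G = 5.0384

t=0: π = [0.2500, 0.0833, 0.2500, 0.3333, 0.0833], E[r] = 0.4167, γ^t·E[r] = 0.416667, running G = 0.416667
t=1: π = [0.2500, 0.2361, 0.1597, 0.2083, 0.1458], E[r] = 1.5556, γ^t·E[r] = 1.244444, running G = 1.661111
t=2: π = [0.2269, 0.2188, 0.1626, 0.2541, 0.1377], E[r] = 1.2980, γ^t·E[r] = 0.830741, running G = 2.491852
t=3: π = [0.2340, 0.2174, 0.1576, 0.2470, 0.1439], E[r] = 1.3518, γ^t·E[r] = 0.692099, running G = 3.183951
t=4: π = [0.2330, 0.2183, 0.1595, 0.2466, 0.1426], E[r] = 1.3472, γ^t·E[r] = 0.551832, running G = 3.735783
t=5: π = [0.2329, 0.2182, 0.1592, 0.2470, 0.1426], E[r] = 1.3465, γ^t·E[r] = 0.441230, running G = 4.177013
t=6: π = [0.2330, 0.2182, 0.1592, 0.2469, 0.1427], E[r] = 1.3467, γ^t·E[r] = 0.353035, running G = 4.530048
t=7: π = [0.2330, 0.2182, 0.1592, 0.2469, 0.1427], E[r] = 1.3467, γ^t·E[r] = 0.282432, running G = 4.812480
t=8: π = [0.2330, 0.2182, 0.1592, 0.2469, 0.1427], E[r] = 1.3467, γ^t·E[r] = 0.225943, running G = 5.038423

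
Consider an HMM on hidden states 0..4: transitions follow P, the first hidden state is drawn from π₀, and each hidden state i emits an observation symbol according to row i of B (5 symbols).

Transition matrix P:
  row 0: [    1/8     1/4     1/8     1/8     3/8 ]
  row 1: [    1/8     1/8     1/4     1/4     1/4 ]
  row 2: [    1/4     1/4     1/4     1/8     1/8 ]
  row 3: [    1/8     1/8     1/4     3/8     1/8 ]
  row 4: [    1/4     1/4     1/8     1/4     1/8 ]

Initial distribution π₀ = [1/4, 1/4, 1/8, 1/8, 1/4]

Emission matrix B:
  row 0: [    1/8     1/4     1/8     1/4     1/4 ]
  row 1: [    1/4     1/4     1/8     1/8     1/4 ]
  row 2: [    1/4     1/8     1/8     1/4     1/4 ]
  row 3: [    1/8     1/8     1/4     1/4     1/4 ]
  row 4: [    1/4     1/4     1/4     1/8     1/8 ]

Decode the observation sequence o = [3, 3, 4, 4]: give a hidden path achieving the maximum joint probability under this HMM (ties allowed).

path = [3, 3, 3, 3]

t=0: δ = [6.250e-02, 3.125e-02, 3.125e-02, 3.125e-02, 3.125e-02]  (obs o_0=3)
t=1: δ = [1.953e-03, 1.953e-03, 1.953e-03, 2.930e-03, 2.930e-03]  ψ = [0, 0, 0, 3, 0]  (obs o_1=3)
t=2: δ = [1.831e-04, 1.831e-04, 1.831e-04, 2.747e-04, 9.155e-05]  ψ = [4, 4, 3, 3, 0]  (obs o_2=4)
t=3: δ = [1.144e-05, 1.144e-05, 1.717e-05, 2.575e-05, 8.583e-06]  ψ = [2, 0, 3, 3, 0]  (obs o_3=4)
backtrack: best end state = 3; path = [3, 3, 3, 3]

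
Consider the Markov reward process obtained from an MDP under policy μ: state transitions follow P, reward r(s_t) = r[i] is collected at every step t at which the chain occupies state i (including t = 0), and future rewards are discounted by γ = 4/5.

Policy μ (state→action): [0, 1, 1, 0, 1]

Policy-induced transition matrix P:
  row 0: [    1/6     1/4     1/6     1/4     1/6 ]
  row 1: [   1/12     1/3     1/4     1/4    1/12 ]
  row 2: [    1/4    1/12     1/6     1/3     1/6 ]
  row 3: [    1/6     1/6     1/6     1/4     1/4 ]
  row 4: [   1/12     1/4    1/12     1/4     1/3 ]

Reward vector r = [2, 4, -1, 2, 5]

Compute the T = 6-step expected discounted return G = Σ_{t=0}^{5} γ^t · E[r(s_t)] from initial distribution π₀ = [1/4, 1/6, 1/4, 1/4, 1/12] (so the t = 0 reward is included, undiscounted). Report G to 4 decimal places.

t=0: π = [0.2500, 0.1667, 0.2500, 0.2500, 0.0833], E[r] = 1.8333, γ^t·E[r] = 1.833333, running G = 1.833333
t=1: π = [0.1667, 0.2014, 0.1736, 0.2708, 0.1875], E[r] = 2.4444, γ^t·E[r] = 1.955556, running G = 3.788889
t=2: π = [0.1487, 0.2153, 0.1678, 0.2645, 0.2037], E[r] = 2.5382, γ^t·E[r] = 1.624444, running G = 5.413333
t=3: π = [0.1457, 0.2179, 0.1676, 0.2640, 0.2047], E[r] = 2.5471, γ^t·E[r] = 1.304123, running G = 6.717457
t=4: π = [0.1454, 0.2182, 0.1678, 0.2640, 0.2046], E[r] = 2.5470, γ^t·E[r] = 1.043258, running G = 7.760714
t=5: π = [0.1454, 0.2182, 0.1678, 0.2640, 0.2046], E[r] = 2.5468, γ^t·E[r] = 0.834536, running G = 8.595250

G = 8.5953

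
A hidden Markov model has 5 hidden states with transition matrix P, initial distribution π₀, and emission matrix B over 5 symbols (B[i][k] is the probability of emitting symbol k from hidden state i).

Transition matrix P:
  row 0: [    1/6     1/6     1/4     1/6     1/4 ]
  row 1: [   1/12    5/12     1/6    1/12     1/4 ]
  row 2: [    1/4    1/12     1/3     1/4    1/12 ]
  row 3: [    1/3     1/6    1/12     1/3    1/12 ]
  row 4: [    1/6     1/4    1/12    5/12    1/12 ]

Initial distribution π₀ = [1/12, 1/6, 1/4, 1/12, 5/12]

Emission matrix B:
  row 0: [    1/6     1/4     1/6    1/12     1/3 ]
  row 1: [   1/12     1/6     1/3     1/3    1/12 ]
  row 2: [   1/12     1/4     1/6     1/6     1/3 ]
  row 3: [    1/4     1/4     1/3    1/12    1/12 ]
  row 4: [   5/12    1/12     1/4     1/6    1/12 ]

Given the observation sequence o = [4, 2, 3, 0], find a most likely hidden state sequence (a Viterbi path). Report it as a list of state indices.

path = [4, 1, 1, 4]

t=0: δ = [2.778e-02, 1.389e-02, 8.333e-02, 6.944e-03, 3.472e-02]  (obs o_0=4)
t=1: δ = [3.472e-03, 2.894e-03, 4.630e-03, 6.944e-03, 1.736e-03]  ψ = [2, 4, 2, 2, 0]  (obs o_1=2)
t=2: δ = [1.929e-04, 4.019e-04, 2.572e-04, 1.929e-04, 1.447e-04]  ψ = [3, 1, 2, 3, 0]  (obs o_2=3)
t=3: δ = [1.072e-05, 1.395e-05, 7.144e-06, 1.608e-05, 4.186e-05]  ψ = [2, 1, 2, 2, 1]  (obs o_3=0)
backtrack: best end state = 4; path = [4, 1, 1, 4]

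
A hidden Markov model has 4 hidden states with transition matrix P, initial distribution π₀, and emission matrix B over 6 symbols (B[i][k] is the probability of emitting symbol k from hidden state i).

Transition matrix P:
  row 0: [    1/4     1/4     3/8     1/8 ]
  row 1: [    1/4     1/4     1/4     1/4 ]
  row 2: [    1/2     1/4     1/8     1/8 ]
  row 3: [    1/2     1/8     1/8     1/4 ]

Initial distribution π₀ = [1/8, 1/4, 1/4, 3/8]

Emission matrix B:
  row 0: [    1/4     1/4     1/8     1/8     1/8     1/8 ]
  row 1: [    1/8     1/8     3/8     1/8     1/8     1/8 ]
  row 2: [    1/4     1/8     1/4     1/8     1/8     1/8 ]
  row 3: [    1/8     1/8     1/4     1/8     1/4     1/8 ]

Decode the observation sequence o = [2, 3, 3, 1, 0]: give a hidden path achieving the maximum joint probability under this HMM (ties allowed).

path = [3, 0, 2, 0, 2]

t=0: δ = [1.562e-02, 9.375e-02, 6.250e-02, 9.375e-02]  (obs o_0=2)
t=1: δ = [5.859e-03, 2.930e-03, 2.930e-03, 2.930e-03]  ψ = [3, 1, 1, 1]  (obs o_1=3)
t=2: δ = [1.831e-04, 1.831e-04, 2.747e-04, 9.155e-05]  ψ = [0, 0, 0, 0]  (obs o_2=3)
t=3: δ = [3.433e-05, 8.583e-06, 8.583e-06, 5.722e-06]  ψ = [2, 2, 0, 1]  (obs o_3=1)
t=4: δ = [2.146e-06, 1.073e-06, 3.219e-06, 5.364e-07]  ψ = [0, 0, 0, 0]  (obs o_4=0)
backtrack: best end state = 2; path = [3, 0, 2, 0, 2]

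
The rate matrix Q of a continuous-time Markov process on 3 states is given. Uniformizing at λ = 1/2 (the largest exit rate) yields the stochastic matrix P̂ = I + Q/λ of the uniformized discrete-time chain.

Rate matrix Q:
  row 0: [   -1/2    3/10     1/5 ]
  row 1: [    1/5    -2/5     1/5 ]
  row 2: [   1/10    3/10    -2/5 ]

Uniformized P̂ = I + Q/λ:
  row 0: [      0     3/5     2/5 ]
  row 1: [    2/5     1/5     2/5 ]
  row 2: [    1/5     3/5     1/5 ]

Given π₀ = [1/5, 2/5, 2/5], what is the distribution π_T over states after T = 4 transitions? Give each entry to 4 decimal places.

π = [0.2387, 0.4278, 0.3334]

t=0: π = [0.2000, 0.4000, 0.4000]
t=1: π = [0.2400, 0.4400, 0.3200]
t=2: π = [0.2400, 0.4240, 0.3360]
t=3: π = [0.2368, 0.4304, 0.3328]
t=4: π = [0.2387, 0.4278, 0.3334]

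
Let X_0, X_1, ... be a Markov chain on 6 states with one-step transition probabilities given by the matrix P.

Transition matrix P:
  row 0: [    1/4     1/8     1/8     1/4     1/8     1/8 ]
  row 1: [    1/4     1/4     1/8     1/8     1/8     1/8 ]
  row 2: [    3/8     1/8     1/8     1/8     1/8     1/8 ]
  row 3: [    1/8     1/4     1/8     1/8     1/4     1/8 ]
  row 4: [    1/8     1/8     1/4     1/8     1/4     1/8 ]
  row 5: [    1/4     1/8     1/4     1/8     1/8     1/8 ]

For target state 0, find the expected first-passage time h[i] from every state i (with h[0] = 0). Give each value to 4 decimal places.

h = [0.0000, 4.2667, 3.7333, 4.8667, 4.8000, 4.2000]

First-step conditioning: h[0] = 0; for i ≠ 0, h[i] = 1 + Σ_k P[i][k]·h[k].
  h[1] = 1 + 1/4·h[1] + 1/8·h[2] + 1/8·h[3] + 1/8·h[4] + 1/8·h[5]
  h[2] = 1 + 1/8·h[1] + 1/8·h[2] + 1/8·h[3] + 1/8·h[4] + 1/8·h[5]
  h[3] = 1 + 1/4·h[1] + 1/8·h[2] + 1/8·h[3] + 1/4·h[4] + 1/8·h[5]
  h[4] = 1 + 1/8·h[1] + 1/4·h[2] + 1/8·h[3] + 1/4·h[4] + 1/8·h[5]
  h[5] = 1 + 1/8·h[1] + 1/4·h[2] + 1/8·h[3] + 1/8·h[4] + 1/8·h[5]
Solving the 5×5 linear system over states ≠ 0 gives exactly h = [0, 64/15, 56/15, 73/15, 24/5, 21/5] (h[0] = 0 is the target).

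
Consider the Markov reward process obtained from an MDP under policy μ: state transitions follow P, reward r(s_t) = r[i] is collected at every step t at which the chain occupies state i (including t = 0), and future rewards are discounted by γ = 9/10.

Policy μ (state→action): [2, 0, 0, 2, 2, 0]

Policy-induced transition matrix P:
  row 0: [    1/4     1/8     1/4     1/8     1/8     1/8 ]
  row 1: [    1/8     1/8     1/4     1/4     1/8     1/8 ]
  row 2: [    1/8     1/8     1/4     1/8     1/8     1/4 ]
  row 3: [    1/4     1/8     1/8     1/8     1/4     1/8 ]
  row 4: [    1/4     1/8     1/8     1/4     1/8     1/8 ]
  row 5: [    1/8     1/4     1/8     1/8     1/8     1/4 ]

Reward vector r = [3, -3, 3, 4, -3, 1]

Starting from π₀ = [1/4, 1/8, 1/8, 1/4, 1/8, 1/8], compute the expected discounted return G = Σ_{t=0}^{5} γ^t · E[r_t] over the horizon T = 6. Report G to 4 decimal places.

t=0: π = [0.2500, 0.1250, 0.1250, 0.2500, 0.1250, 0.1250], E[r] = 1.5000, γ^t·E[r] = 1.500000, running G = 1.500000
t=1: π = [0.2031, 0.1406, 0.1875, 0.1563, 0.1563, 0.1563], E[r] = 1.0625, γ^t·E[r] = 0.956250, running G = 2.456250
t=2: π = [0.1895, 0.1445, 0.1914, 0.1621, 0.1445, 0.1680], E[r] = 1.0918, γ^t·E[r] = 0.884355, running G = 3.340605
t=3: π = [0.1870, 0.1460, 0.1907, 0.1611, 0.1453, 0.1699], E[r] = 1.0737, γ^t·E[r] = 0.782750, running G = 4.123355
t=4: π = [0.1867, 0.1462, 0.1905, 0.1614, 0.1451, 0.1701], E[r] = 1.0730, γ^t·E[r] = 0.703974, running G = 4.827329
t=5: π = [0.1867, 0.1463, 0.1904, 0.1614, 0.1452, 0.1701], E[r] = 1.0727, γ^t·E[r] = 0.633405, running G = 5.460734

G = 5.4607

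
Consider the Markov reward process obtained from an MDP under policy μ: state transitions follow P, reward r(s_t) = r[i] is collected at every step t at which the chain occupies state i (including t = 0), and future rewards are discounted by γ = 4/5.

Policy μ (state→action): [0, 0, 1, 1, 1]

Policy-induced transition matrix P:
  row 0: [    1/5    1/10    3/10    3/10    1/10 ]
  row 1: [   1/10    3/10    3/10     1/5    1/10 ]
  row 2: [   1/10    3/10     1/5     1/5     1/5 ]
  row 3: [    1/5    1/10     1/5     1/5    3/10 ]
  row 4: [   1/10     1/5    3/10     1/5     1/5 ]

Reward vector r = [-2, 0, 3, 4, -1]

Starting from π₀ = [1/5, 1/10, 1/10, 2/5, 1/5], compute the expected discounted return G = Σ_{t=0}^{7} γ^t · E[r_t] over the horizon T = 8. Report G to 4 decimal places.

t=0: π = [0.2000, 0.1000, 0.1000, 0.4000, 0.2000], E[r] = 1.3000, γ^t·E[r] = 1.300000, running G = 1.300000
t=1: π = [0.1600, 0.1600, 0.2500, 0.2200, 0.2100], E[r] = 1.1000, γ^t·E[r] = 0.880000, running G = 2.180000
t=2: π = [0.1380, 0.2030, 0.2530, 0.2160, 0.1900], E[r] = 1.1570, γ^t·E[r] = 0.740480, running G = 2.920480
t=3: π = [0.1354, 0.2102, 0.2531, 0.2138, 0.1875], E[r] = 1.1562, γ^t·E[r] = 0.591974, running G = 3.512454
t=4: π = [0.1349, 0.2114, 0.2533, 0.2135, 0.1868], E[r] = 1.1574, γ^t·E[r] = 0.474083, running G = 3.986538
t=5: π = [0.1348, 0.2116, 0.2533, 0.2135, 0.1867], E[r] = 1.1575, γ^t·E[r] = 0.379290, running G = 4.365827
t=6: π = [0.1348, 0.2117, 0.2533, 0.2135, 0.1867], E[r] = 1.1575, γ^t·E[r] = 0.303439, running G = 4.669266
t=7: π = [0.1348, 0.2117, 0.2533, 0.2135, 0.1867], E[r] = 1.1575, γ^t·E[r] = 0.242752, running G = 4.912018

G = 4.9120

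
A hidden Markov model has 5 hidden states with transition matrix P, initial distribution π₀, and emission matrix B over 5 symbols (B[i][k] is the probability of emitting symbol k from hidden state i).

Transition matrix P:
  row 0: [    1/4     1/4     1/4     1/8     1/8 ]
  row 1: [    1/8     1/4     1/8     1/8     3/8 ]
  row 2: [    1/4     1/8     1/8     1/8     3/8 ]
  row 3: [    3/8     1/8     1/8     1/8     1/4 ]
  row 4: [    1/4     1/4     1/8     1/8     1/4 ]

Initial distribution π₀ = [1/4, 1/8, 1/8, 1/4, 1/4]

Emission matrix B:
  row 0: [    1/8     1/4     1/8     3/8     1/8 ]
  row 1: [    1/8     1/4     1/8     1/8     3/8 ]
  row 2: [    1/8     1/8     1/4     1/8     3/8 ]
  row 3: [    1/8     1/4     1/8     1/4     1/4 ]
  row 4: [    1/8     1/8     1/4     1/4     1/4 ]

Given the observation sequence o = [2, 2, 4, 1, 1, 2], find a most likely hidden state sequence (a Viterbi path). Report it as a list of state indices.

path = [4, 4, 1, 1, 1, 4]

t=0: δ = [3.125e-02, 1.562e-02, 3.125e-02, 3.125e-02, 6.250e-02]  (obs o_0=2)
t=1: δ = [1.953e-03, 1.953e-03, 1.953e-03, 9.766e-04, 3.906e-03]  ψ = [4, 4, 0, 4, 4]  (obs o_1=2)
t=2: δ = [1.221e-04, 3.662e-04, 1.831e-04, 1.221e-04, 2.441e-04]  ψ = [4, 4, 0, 4, 4]  (obs o_2=4)
t=3: δ = [1.526e-05, 2.289e-05, 5.722e-06, 1.144e-05, 1.717e-05]  ψ = [4, 1, 1, 1, 1]  (obs o_3=1)
t=4: δ = [1.073e-06, 1.431e-06, 4.768e-07, 7.153e-07, 1.073e-06]  ψ = [3, 1, 0, 1, 1]  (obs o_4=1)
t=5: δ = [3.353e-08, 4.470e-08, 6.706e-08, 2.235e-08, 1.341e-07]  ψ = [0, 1, 0, 1, 1]  (obs o_5=2)
backtrack: best end state = 4; path = [4, 4, 1, 1, 1, 4]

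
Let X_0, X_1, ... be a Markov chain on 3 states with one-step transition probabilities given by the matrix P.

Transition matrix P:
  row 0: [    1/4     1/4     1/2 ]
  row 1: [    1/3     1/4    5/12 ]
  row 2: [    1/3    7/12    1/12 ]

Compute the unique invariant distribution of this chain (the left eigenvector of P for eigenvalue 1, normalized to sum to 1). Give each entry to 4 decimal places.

π = [0.3077, 0.3606, 0.3317]

Balance equations π_j = Σ_i π_i·P[i][j]:
  π_0 = 1/4·π_0 + 1/3·π_1 + 1/3·π_2
  π_1 = 1/4·π_0 + 1/4·π_1 + 7/12·π_2
  normalize: π_0 + π_1 + π_2 = 1
Solving the linear system gives exactly π = [4/13, 75/208, 69/208].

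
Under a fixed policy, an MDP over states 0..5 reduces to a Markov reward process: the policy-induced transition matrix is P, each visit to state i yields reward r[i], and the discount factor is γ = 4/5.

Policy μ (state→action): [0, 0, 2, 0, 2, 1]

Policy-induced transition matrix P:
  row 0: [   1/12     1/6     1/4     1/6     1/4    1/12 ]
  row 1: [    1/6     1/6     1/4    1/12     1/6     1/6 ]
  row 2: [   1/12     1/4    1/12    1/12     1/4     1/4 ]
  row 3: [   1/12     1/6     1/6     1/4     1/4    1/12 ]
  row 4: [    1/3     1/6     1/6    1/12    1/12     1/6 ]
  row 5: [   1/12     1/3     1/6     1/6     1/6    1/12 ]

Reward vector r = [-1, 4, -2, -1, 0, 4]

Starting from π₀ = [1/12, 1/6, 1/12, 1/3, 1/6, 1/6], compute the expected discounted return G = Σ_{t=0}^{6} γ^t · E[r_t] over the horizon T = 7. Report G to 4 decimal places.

t=0: π = [0.0833, 0.1667, 0.0833, 0.3333, 0.1667, 0.1667], E[r] = 0.7500, γ^t·E[r] = 0.750000, running G = 0.750000
t=1: π = [0.1389, 0.2014, 0.1806, 0.1597, 0.1944, 0.1250], E[r] = 0.6458, γ^t·E[r] = 0.516667, running G = 1.266667
t=2: π = [0.1487, 0.2025, 0.1800, 0.1319, 0.1904, 0.1464], E[r] = 0.7552, γ^t·E[r] = 0.483333, running G = 1.750000
t=3: π = [0.1478, 0.2061, 0.1809, 0.1299, 0.1892, 0.1461], E[r] = 0.7690, γ^t·E[r] = 0.393704, running G = 2.143704
t=4: π = [0.1478, 0.2061, 0.1811, 0.1295, 0.1891, 0.1464], E[r] = 0.7706, γ^t·E[r] = 0.315654, running G = 2.459358
t=5: π = [0.1478, 0.2062, 0.1811, 0.1294, 0.1891, 0.1464], E[r] = 0.7711, γ^t·E[r] = 0.252667, running G = 2.712025
t=6: π = [0.1478, 0.2062, 0.1811, 0.1294, 0.1891, 0.1464], E[r] = 0.7711, γ^t·E[r] = 0.202137, running G = 2.914162

G = 2.9142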